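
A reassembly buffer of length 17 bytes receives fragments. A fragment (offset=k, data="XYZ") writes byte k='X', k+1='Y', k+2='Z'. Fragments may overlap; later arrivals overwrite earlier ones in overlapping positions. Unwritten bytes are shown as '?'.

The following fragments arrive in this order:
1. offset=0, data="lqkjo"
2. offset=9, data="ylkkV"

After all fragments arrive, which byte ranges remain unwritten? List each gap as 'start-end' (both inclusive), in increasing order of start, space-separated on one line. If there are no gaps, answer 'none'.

Answer: 5-8 14-16

Derivation:
Fragment 1: offset=0 len=5
Fragment 2: offset=9 len=5
Gaps: 5-8 14-16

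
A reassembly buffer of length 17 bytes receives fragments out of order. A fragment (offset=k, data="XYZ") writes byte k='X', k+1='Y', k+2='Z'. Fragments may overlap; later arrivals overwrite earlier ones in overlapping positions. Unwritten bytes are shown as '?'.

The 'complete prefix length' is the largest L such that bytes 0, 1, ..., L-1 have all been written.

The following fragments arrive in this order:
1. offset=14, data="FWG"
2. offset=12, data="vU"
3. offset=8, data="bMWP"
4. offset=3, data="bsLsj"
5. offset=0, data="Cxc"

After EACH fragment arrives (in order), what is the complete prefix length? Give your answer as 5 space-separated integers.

Fragment 1: offset=14 data="FWG" -> buffer=??????????????FWG -> prefix_len=0
Fragment 2: offset=12 data="vU" -> buffer=????????????vUFWG -> prefix_len=0
Fragment 3: offset=8 data="bMWP" -> buffer=????????bMWPvUFWG -> prefix_len=0
Fragment 4: offset=3 data="bsLsj" -> buffer=???bsLsjbMWPvUFWG -> prefix_len=0
Fragment 5: offset=0 data="Cxc" -> buffer=CxcbsLsjbMWPvUFWG -> prefix_len=17

Answer: 0 0 0 0 17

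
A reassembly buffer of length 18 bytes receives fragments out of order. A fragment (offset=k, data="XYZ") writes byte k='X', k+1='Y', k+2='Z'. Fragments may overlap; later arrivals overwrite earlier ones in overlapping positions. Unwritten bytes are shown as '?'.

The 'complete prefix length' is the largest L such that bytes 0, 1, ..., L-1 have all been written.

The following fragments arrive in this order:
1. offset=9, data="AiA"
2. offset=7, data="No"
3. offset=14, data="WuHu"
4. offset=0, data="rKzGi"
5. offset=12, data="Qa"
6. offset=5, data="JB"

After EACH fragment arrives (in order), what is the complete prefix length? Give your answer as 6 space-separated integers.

Answer: 0 0 0 5 5 18

Derivation:
Fragment 1: offset=9 data="AiA" -> buffer=?????????AiA?????? -> prefix_len=0
Fragment 2: offset=7 data="No" -> buffer=???????NoAiA?????? -> prefix_len=0
Fragment 3: offset=14 data="WuHu" -> buffer=???????NoAiA??WuHu -> prefix_len=0
Fragment 4: offset=0 data="rKzGi" -> buffer=rKzGi??NoAiA??WuHu -> prefix_len=5
Fragment 5: offset=12 data="Qa" -> buffer=rKzGi??NoAiAQaWuHu -> prefix_len=5
Fragment 6: offset=5 data="JB" -> buffer=rKzGiJBNoAiAQaWuHu -> prefix_len=18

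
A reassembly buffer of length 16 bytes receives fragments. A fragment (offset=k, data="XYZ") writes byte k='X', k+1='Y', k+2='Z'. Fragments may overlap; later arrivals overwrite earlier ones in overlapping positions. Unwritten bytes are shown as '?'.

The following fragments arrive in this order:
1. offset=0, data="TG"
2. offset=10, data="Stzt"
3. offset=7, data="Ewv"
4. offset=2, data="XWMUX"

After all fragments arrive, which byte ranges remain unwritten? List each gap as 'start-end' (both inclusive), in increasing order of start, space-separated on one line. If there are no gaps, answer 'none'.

Answer: 14-15

Derivation:
Fragment 1: offset=0 len=2
Fragment 2: offset=10 len=4
Fragment 3: offset=7 len=3
Fragment 4: offset=2 len=5
Gaps: 14-15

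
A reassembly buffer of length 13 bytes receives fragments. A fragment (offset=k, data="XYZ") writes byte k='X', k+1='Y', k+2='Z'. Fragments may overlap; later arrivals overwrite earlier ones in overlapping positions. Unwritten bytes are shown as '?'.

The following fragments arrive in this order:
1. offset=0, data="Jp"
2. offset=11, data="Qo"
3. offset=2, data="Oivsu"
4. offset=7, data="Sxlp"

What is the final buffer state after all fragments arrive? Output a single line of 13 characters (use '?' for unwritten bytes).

Fragment 1: offset=0 data="Jp" -> buffer=Jp???????????
Fragment 2: offset=11 data="Qo" -> buffer=Jp?????????Qo
Fragment 3: offset=2 data="Oivsu" -> buffer=JpOivsu????Qo
Fragment 4: offset=7 data="Sxlp" -> buffer=JpOivsuSxlpQo

Answer: JpOivsuSxlpQo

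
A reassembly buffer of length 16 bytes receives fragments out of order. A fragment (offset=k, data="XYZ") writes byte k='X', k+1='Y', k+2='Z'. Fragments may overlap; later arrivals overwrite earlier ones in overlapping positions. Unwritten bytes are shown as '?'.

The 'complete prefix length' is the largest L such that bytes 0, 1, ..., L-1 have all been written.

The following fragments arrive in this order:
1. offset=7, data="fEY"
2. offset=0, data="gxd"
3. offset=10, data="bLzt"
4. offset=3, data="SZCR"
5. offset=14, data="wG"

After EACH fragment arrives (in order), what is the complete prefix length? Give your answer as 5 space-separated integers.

Answer: 0 3 3 14 16

Derivation:
Fragment 1: offset=7 data="fEY" -> buffer=???????fEY?????? -> prefix_len=0
Fragment 2: offset=0 data="gxd" -> buffer=gxd????fEY?????? -> prefix_len=3
Fragment 3: offset=10 data="bLzt" -> buffer=gxd????fEYbLzt?? -> prefix_len=3
Fragment 4: offset=3 data="SZCR" -> buffer=gxdSZCRfEYbLzt?? -> prefix_len=14
Fragment 5: offset=14 data="wG" -> buffer=gxdSZCRfEYbLztwG -> prefix_len=16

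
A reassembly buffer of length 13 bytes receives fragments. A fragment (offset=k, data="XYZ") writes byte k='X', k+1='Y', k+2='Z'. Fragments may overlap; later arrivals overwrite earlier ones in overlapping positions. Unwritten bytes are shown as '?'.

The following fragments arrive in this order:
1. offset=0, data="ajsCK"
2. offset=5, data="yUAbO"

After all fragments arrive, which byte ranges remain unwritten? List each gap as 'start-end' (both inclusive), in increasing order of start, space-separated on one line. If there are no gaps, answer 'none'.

Answer: 10-12

Derivation:
Fragment 1: offset=0 len=5
Fragment 2: offset=5 len=5
Gaps: 10-12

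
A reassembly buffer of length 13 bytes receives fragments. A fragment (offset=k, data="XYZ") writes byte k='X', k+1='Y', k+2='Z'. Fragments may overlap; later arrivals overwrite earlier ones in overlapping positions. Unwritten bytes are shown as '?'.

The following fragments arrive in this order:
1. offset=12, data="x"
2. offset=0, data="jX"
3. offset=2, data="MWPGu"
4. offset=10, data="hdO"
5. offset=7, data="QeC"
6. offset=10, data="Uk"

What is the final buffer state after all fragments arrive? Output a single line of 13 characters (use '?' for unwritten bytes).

Answer: jXMWPGuQeCUkO

Derivation:
Fragment 1: offset=12 data="x" -> buffer=????????????x
Fragment 2: offset=0 data="jX" -> buffer=jX??????????x
Fragment 3: offset=2 data="MWPGu" -> buffer=jXMWPGu?????x
Fragment 4: offset=10 data="hdO" -> buffer=jXMWPGu???hdO
Fragment 5: offset=7 data="QeC" -> buffer=jXMWPGuQeChdO
Fragment 6: offset=10 data="Uk" -> buffer=jXMWPGuQeCUkO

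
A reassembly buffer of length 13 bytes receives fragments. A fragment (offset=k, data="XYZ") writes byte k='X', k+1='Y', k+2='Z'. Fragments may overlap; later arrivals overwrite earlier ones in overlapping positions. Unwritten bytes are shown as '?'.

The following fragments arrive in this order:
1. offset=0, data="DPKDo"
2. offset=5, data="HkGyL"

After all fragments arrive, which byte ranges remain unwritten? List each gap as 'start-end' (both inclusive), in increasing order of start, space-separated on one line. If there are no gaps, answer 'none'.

Answer: 10-12

Derivation:
Fragment 1: offset=0 len=5
Fragment 2: offset=5 len=5
Gaps: 10-12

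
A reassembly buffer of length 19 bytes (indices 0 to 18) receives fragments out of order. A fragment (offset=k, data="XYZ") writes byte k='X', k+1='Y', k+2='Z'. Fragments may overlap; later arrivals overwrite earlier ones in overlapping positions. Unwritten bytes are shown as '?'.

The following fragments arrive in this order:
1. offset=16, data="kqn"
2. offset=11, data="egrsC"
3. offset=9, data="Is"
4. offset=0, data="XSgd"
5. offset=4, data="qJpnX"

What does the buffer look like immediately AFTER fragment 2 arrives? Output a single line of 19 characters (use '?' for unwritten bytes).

Fragment 1: offset=16 data="kqn" -> buffer=????????????????kqn
Fragment 2: offset=11 data="egrsC" -> buffer=???????????egrsCkqn

Answer: ???????????egrsCkqn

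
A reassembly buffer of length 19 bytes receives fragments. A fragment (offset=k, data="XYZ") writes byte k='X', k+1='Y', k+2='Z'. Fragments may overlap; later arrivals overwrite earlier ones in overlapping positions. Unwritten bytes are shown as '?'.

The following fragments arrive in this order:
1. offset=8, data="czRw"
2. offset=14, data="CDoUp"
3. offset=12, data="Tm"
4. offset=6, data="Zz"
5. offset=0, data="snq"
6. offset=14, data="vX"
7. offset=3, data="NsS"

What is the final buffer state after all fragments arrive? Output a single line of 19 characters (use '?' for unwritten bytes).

Answer: snqNsSZzczRwTmvXoUp

Derivation:
Fragment 1: offset=8 data="czRw" -> buffer=????????czRw???????
Fragment 2: offset=14 data="CDoUp" -> buffer=????????czRw??CDoUp
Fragment 3: offset=12 data="Tm" -> buffer=????????czRwTmCDoUp
Fragment 4: offset=6 data="Zz" -> buffer=??????ZzczRwTmCDoUp
Fragment 5: offset=0 data="snq" -> buffer=snq???ZzczRwTmCDoUp
Fragment 6: offset=14 data="vX" -> buffer=snq???ZzczRwTmvXoUp
Fragment 7: offset=3 data="NsS" -> buffer=snqNsSZzczRwTmvXoUp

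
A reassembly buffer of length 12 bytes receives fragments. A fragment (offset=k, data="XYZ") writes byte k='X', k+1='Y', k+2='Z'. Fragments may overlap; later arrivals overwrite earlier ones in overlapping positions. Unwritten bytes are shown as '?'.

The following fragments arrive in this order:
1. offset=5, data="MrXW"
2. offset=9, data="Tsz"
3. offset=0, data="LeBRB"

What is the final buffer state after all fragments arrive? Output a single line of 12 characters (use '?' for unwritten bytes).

Fragment 1: offset=5 data="MrXW" -> buffer=?????MrXW???
Fragment 2: offset=9 data="Tsz" -> buffer=?????MrXWTsz
Fragment 3: offset=0 data="LeBRB" -> buffer=LeBRBMrXWTsz

Answer: LeBRBMrXWTsz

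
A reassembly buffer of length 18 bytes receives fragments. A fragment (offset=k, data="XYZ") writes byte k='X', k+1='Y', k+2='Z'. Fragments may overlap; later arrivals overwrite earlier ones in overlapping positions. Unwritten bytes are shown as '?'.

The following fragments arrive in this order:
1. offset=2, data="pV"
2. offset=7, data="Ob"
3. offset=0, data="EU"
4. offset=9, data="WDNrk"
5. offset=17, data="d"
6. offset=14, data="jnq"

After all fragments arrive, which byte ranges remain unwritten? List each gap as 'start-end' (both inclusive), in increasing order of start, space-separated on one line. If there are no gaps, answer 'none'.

Fragment 1: offset=2 len=2
Fragment 2: offset=7 len=2
Fragment 3: offset=0 len=2
Fragment 4: offset=9 len=5
Fragment 5: offset=17 len=1
Fragment 6: offset=14 len=3
Gaps: 4-6

Answer: 4-6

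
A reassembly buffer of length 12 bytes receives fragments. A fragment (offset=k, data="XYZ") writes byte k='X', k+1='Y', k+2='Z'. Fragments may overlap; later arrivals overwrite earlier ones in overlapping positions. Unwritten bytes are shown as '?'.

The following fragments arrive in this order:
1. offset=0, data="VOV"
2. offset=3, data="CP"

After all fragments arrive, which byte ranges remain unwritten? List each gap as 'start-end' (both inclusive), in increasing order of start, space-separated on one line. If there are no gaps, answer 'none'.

Answer: 5-11

Derivation:
Fragment 1: offset=0 len=3
Fragment 2: offset=3 len=2
Gaps: 5-11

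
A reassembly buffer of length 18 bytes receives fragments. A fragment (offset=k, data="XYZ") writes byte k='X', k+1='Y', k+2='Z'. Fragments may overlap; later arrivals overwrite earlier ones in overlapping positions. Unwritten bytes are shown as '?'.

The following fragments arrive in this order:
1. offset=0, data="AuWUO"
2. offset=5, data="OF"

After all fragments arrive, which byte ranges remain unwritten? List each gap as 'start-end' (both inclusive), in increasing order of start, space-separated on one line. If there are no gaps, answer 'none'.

Fragment 1: offset=0 len=5
Fragment 2: offset=5 len=2
Gaps: 7-17

Answer: 7-17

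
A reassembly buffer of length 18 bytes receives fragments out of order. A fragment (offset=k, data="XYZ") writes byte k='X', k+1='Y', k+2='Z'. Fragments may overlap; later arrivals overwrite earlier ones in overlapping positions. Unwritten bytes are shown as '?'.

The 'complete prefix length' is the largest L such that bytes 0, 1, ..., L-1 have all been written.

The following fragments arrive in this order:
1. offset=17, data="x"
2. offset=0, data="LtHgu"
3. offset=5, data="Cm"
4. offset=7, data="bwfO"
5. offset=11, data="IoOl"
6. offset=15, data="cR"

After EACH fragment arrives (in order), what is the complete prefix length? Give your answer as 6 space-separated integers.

Fragment 1: offset=17 data="x" -> buffer=?????????????????x -> prefix_len=0
Fragment 2: offset=0 data="LtHgu" -> buffer=LtHgu????????????x -> prefix_len=5
Fragment 3: offset=5 data="Cm" -> buffer=LtHguCm??????????x -> prefix_len=7
Fragment 4: offset=7 data="bwfO" -> buffer=LtHguCmbwfO??????x -> prefix_len=11
Fragment 5: offset=11 data="IoOl" -> buffer=LtHguCmbwfOIoOl??x -> prefix_len=15
Fragment 6: offset=15 data="cR" -> buffer=LtHguCmbwfOIoOlcRx -> prefix_len=18

Answer: 0 5 7 11 15 18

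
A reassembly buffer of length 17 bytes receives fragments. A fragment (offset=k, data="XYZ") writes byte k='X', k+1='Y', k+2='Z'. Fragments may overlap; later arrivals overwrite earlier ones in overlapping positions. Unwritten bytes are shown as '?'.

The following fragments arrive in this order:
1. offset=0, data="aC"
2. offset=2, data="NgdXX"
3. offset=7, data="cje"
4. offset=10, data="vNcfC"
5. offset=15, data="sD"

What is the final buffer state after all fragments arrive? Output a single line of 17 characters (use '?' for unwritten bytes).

Fragment 1: offset=0 data="aC" -> buffer=aC???????????????
Fragment 2: offset=2 data="NgdXX" -> buffer=aCNgdXX??????????
Fragment 3: offset=7 data="cje" -> buffer=aCNgdXXcje???????
Fragment 4: offset=10 data="vNcfC" -> buffer=aCNgdXXcjevNcfC??
Fragment 5: offset=15 data="sD" -> buffer=aCNgdXXcjevNcfCsD

Answer: aCNgdXXcjevNcfCsD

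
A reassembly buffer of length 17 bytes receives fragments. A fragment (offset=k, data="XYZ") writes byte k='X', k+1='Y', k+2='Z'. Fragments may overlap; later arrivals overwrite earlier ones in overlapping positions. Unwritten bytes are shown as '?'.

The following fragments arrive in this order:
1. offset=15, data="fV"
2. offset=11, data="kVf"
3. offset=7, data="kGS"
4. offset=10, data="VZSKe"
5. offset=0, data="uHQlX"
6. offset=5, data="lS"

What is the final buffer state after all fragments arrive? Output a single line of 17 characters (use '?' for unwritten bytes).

Fragment 1: offset=15 data="fV" -> buffer=???????????????fV
Fragment 2: offset=11 data="kVf" -> buffer=???????????kVf?fV
Fragment 3: offset=7 data="kGS" -> buffer=???????kGS?kVf?fV
Fragment 4: offset=10 data="VZSKe" -> buffer=???????kGSVZSKefV
Fragment 5: offset=0 data="uHQlX" -> buffer=uHQlX??kGSVZSKefV
Fragment 6: offset=5 data="lS" -> buffer=uHQlXlSkGSVZSKefV

Answer: uHQlXlSkGSVZSKefV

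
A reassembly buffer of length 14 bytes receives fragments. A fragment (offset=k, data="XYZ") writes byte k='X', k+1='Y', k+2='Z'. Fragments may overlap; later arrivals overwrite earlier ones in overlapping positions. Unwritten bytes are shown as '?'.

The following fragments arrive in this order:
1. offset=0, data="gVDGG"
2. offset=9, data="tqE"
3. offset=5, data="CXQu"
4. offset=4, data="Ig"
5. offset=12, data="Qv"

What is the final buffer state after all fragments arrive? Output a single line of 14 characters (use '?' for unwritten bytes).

Answer: gVDGIgXQutqEQv

Derivation:
Fragment 1: offset=0 data="gVDGG" -> buffer=gVDGG?????????
Fragment 2: offset=9 data="tqE" -> buffer=gVDGG????tqE??
Fragment 3: offset=5 data="CXQu" -> buffer=gVDGGCXQutqE??
Fragment 4: offset=4 data="Ig" -> buffer=gVDGIgXQutqE??
Fragment 5: offset=12 data="Qv" -> buffer=gVDGIgXQutqEQv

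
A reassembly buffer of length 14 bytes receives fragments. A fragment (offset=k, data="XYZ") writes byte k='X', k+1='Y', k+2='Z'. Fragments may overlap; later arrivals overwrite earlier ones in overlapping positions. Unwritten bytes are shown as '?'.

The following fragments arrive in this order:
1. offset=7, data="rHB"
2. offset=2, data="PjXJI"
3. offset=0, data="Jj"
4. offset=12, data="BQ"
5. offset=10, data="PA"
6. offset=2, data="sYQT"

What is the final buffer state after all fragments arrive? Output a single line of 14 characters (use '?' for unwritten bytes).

Fragment 1: offset=7 data="rHB" -> buffer=???????rHB????
Fragment 2: offset=2 data="PjXJI" -> buffer=??PjXJIrHB????
Fragment 3: offset=0 data="Jj" -> buffer=JjPjXJIrHB????
Fragment 4: offset=12 data="BQ" -> buffer=JjPjXJIrHB??BQ
Fragment 5: offset=10 data="PA" -> buffer=JjPjXJIrHBPABQ
Fragment 6: offset=2 data="sYQT" -> buffer=JjsYQTIrHBPABQ

Answer: JjsYQTIrHBPABQ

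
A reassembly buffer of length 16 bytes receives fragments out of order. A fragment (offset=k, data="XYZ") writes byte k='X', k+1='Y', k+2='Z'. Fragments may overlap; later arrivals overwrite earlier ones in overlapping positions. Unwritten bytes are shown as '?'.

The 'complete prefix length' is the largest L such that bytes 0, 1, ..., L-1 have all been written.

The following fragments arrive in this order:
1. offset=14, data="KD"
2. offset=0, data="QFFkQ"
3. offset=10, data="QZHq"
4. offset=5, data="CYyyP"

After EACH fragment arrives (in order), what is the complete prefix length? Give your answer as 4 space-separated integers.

Answer: 0 5 5 16

Derivation:
Fragment 1: offset=14 data="KD" -> buffer=??????????????KD -> prefix_len=0
Fragment 2: offset=0 data="QFFkQ" -> buffer=QFFkQ?????????KD -> prefix_len=5
Fragment 3: offset=10 data="QZHq" -> buffer=QFFkQ?????QZHqKD -> prefix_len=5
Fragment 4: offset=5 data="CYyyP" -> buffer=QFFkQCYyyPQZHqKD -> prefix_len=16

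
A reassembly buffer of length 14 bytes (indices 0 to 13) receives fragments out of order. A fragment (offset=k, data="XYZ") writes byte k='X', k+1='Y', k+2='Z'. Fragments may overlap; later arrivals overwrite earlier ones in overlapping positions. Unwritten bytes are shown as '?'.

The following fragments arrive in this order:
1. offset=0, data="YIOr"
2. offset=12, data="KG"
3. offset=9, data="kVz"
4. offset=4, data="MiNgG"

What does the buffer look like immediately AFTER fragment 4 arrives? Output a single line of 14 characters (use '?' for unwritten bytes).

Fragment 1: offset=0 data="YIOr" -> buffer=YIOr??????????
Fragment 2: offset=12 data="KG" -> buffer=YIOr????????KG
Fragment 3: offset=9 data="kVz" -> buffer=YIOr?????kVzKG
Fragment 4: offset=4 data="MiNgG" -> buffer=YIOrMiNgGkVzKG

Answer: YIOrMiNgGkVzKG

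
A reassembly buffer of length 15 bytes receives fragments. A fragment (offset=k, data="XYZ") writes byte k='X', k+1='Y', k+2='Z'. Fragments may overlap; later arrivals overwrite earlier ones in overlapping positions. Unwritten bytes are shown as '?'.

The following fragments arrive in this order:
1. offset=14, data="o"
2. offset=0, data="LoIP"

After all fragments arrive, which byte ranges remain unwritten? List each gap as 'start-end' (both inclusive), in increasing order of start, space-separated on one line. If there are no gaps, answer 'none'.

Answer: 4-13

Derivation:
Fragment 1: offset=14 len=1
Fragment 2: offset=0 len=4
Gaps: 4-13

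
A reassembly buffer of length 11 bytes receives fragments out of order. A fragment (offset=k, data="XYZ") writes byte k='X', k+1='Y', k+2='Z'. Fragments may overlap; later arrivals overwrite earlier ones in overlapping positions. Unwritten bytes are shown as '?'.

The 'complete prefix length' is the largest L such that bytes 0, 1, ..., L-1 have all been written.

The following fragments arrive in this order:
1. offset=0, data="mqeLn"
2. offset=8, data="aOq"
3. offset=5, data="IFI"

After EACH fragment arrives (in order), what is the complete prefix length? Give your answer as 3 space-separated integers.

Fragment 1: offset=0 data="mqeLn" -> buffer=mqeLn?????? -> prefix_len=5
Fragment 2: offset=8 data="aOq" -> buffer=mqeLn???aOq -> prefix_len=5
Fragment 3: offset=5 data="IFI" -> buffer=mqeLnIFIaOq -> prefix_len=11

Answer: 5 5 11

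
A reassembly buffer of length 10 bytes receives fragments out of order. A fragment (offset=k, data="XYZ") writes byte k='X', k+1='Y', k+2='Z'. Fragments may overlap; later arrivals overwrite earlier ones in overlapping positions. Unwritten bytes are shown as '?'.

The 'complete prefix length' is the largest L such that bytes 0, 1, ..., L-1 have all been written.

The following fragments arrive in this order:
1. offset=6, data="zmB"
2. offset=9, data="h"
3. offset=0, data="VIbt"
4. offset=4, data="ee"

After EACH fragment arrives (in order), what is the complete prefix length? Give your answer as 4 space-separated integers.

Answer: 0 0 4 10

Derivation:
Fragment 1: offset=6 data="zmB" -> buffer=??????zmB? -> prefix_len=0
Fragment 2: offset=9 data="h" -> buffer=??????zmBh -> prefix_len=0
Fragment 3: offset=0 data="VIbt" -> buffer=VIbt??zmBh -> prefix_len=4
Fragment 4: offset=4 data="ee" -> buffer=VIbteezmBh -> prefix_len=10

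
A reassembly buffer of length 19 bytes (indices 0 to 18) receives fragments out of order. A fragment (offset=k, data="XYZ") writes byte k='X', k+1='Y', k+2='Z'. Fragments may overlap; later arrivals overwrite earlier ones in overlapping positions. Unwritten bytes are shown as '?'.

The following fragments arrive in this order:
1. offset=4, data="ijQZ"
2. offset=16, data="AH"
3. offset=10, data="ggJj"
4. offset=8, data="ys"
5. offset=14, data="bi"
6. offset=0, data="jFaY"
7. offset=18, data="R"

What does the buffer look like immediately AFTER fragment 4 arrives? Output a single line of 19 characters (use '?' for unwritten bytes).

Answer: ????ijQZysggJj??AH?

Derivation:
Fragment 1: offset=4 data="ijQZ" -> buffer=????ijQZ???????????
Fragment 2: offset=16 data="AH" -> buffer=????ijQZ????????AH?
Fragment 3: offset=10 data="ggJj" -> buffer=????ijQZ??ggJj??AH?
Fragment 4: offset=8 data="ys" -> buffer=????ijQZysggJj??AH?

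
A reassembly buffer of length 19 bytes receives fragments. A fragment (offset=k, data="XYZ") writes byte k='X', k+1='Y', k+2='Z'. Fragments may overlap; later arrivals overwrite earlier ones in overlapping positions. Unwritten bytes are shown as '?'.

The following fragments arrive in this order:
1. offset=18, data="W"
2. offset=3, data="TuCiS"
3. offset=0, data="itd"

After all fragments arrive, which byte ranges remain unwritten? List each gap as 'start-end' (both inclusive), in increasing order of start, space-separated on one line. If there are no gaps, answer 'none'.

Fragment 1: offset=18 len=1
Fragment 2: offset=3 len=5
Fragment 3: offset=0 len=3
Gaps: 8-17

Answer: 8-17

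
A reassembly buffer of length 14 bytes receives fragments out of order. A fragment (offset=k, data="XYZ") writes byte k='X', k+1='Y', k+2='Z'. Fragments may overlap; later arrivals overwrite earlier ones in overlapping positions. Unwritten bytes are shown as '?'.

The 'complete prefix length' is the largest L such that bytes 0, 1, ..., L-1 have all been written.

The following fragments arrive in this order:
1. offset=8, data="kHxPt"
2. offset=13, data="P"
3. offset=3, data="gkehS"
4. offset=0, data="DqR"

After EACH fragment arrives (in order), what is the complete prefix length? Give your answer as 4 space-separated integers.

Fragment 1: offset=8 data="kHxPt" -> buffer=????????kHxPt? -> prefix_len=0
Fragment 2: offset=13 data="P" -> buffer=????????kHxPtP -> prefix_len=0
Fragment 3: offset=3 data="gkehS" -> buffer=???gkehSkHxPtP -> prefix_len=0
Fragment 4: offset=0 data="DqR" -> buffer=DqRgkehSkHxPtP -> prefix_len=14

Answer: 0 0 0 14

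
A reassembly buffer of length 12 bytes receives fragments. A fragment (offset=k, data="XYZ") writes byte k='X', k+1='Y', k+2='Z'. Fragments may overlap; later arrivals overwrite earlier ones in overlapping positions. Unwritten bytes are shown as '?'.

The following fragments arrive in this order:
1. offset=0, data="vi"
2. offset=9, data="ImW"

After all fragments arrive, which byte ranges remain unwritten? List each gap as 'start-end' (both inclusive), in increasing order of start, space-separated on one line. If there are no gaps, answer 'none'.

Answer: 2-8

Derivation:
Fragment 1: offset=0 len=2
Fragment 2: offset=9 len=3
Gaps: 2-8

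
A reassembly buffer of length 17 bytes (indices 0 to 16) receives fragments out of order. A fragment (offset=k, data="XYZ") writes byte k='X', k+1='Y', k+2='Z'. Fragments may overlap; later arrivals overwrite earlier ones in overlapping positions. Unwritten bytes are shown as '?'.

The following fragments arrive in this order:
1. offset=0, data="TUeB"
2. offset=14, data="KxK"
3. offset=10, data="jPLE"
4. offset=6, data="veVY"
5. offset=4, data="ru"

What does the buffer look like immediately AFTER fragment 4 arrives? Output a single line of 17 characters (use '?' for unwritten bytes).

Fragment 1: offset=0 data="TUeB" -> buffer=TUeB?????????????
Fragment 2: offset=14 data="KxK" -> buffer=TUeB??????????KxK
Fragment 3: offset=10 data="jPLE" -> buffer=TUeB??????jPLEKxK
Fragment 4: offset=6 data="veVY" -> buffer=TUeB??veVYjPLEKxK

Answer: TUeB??veVYjPLEKxK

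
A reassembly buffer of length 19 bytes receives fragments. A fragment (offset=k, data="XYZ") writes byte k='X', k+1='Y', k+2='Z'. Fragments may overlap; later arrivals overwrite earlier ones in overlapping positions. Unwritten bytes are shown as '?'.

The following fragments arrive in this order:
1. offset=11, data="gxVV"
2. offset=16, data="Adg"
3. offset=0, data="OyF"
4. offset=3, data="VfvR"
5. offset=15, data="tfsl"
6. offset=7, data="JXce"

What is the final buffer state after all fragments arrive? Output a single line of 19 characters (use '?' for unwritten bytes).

Answer: OyFVfvRJXcegxVVtfsl

Derivation:
Fragment 1: offset=11 data="gxVV" -> buffer=???????????gxVV????
Fragment 2: offset=16 data="Adg" -> buffer=???????????gxVV?Adg
Fragment 3: offset=0 data="OyF" -> buffer=OyF????????gxVV?Adg
Fragment 4: offset=3 data="VfvR" -> buffer=OyFVfvR????gxVV?Adg
Fragment 5: offset=15 data="tfsl" -> buffer=OyFVfvR????gxVVtfsl
Fragment 6: offset=7 data="JXce" -> buffer=OyFVfvRJXcegxVVtfsl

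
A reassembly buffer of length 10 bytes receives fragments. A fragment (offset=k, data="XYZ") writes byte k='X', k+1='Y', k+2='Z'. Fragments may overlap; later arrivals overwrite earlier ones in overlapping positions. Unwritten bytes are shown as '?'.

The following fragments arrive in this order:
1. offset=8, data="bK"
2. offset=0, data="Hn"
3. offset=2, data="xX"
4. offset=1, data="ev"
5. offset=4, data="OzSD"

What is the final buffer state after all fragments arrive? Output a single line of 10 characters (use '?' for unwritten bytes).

Answer: HevXOzSDbK

Derivation:
Fragment 1: offset=8 data="bK" -> buffer=????????bK
Fragment 2: offset=0 data="Hn" -> buffer=Hn??????bK
Fragment 3: offset=2 data="xX" -> buffer=HnxX????bK
Fragment 4: offset=1 data="ev" -> buffer=HevX????bK
Fragment 5: offset=4 data="OzSD" -> buffer=HevXOzSDbK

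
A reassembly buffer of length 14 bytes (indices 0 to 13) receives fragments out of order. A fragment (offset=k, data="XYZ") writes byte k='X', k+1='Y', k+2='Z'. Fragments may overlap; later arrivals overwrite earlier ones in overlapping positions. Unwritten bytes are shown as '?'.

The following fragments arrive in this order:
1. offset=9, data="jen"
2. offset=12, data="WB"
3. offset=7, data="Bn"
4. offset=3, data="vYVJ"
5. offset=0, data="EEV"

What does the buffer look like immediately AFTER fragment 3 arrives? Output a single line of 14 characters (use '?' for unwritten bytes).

Answer: ???????BnjenWB

Derivation:
Fragment 1: offset=9 data="jen" -> buffer=?????????jen??
Fragment 2: offset=12 data="WB" -> buffer=?????????jenWB
Fragment 3: offset=7 data="Bn" -> buffer=???????BnjenWB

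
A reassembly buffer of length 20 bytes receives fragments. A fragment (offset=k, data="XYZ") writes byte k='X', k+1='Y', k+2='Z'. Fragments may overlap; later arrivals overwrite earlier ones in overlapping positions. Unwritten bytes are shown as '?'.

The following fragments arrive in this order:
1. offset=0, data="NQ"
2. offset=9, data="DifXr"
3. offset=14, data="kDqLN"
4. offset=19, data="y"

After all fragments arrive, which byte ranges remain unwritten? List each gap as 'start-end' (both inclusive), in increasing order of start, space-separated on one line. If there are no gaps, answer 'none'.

Answer: 2-8

Derivation:
Fragment 1: offset=0 len=2
Fragment 2: offset=9 len=5
Fragment 3: offset=14 len=5
Fragment 4: offset=19 len=1
Gaps: 2-8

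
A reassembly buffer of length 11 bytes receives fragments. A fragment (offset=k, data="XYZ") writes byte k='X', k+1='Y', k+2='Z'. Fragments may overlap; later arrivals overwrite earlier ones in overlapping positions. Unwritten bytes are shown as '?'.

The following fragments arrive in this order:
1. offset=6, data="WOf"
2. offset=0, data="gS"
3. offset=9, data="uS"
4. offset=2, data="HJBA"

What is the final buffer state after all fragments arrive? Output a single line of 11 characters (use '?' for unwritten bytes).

Fragment 1: offset=6 data="WOf" -> buffer=??????WOf??
Fragment 2: offset=0 data="gS" -> buffer=gS????WOf??
Fragment 3: offset=9 data="uS" -> buffer=gS????WOfuS
Fragment 4: offset=2 data="HJBA" -> buffer=gSHJBAWOfuS

Answer: gSHJBAWOfuS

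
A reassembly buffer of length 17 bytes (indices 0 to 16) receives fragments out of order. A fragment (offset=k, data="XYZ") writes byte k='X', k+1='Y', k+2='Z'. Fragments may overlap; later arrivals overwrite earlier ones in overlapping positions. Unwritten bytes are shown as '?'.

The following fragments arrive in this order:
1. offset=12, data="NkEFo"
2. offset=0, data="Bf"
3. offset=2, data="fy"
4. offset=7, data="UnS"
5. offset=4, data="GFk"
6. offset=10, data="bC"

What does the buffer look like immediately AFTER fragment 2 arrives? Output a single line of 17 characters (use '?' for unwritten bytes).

Fragment 1: offset=12 data="NkEFo" -> buffer=????????????NkEFo
Fragment 2: offset=0 data="Bf" -> buffer=Bf??????????NkEFo

Answer: Bf??????????NkEFo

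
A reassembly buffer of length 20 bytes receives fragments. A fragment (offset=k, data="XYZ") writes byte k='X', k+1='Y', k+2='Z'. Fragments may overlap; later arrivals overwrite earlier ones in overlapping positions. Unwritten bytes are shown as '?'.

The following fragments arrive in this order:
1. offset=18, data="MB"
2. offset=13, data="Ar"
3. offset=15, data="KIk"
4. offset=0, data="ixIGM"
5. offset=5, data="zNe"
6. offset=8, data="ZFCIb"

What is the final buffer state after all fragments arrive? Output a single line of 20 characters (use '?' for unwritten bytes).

Fragment 1: offset=18 data="MB" -> buffer=??????????????????MB
Fragment 2: offset=13 data="Ar" -> buffer=?????????????Ar???MB
Fragment 3: offset=15 data="KIk" -> buffer=?????????????ArKIkMB
Fragment 4: offset=0 data="ixIGM" -> buffer=ixIGM????????ArKIkMB
Fragment 5: offset=5 data="zNe" -> buffer=ixIGMzNe?????ArKIkMB
Fragment 6: offset=8 data="ZFCIb" -> buffer=ixIGMzNeZFCIbArKIkMB

Answer: ixIGMzNeZFCIbArKIkMB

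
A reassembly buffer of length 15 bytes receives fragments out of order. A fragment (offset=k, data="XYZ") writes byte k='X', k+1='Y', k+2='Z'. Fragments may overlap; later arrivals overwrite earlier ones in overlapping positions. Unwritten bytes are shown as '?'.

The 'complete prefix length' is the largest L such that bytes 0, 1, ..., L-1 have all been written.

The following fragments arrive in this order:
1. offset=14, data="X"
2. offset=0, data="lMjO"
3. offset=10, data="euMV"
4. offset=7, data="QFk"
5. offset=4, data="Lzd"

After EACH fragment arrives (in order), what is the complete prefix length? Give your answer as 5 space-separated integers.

Answer: 0 4 4 4 15

Derivation:
Fragment 1: offset=14 data="X" -> buffer=??????????????X -> prefix_len=0
Fragment 2: offset=0 data="lMjO" -> buffer=lMjO??????????X -> prefix_len=4
Fragment 3: offset=10 data="euMV" -> buffer=lMjO??????euMVX -> prefix_len=4
Fragment 4: offset=7 data="QFk" -> buffer=lMjO???QFkeuMVX -> prefix_len=4
Fragment 5: offset=4 data="Lzd" -> buffer=lMjOLzdQFkeuMVX -> prefix_len=15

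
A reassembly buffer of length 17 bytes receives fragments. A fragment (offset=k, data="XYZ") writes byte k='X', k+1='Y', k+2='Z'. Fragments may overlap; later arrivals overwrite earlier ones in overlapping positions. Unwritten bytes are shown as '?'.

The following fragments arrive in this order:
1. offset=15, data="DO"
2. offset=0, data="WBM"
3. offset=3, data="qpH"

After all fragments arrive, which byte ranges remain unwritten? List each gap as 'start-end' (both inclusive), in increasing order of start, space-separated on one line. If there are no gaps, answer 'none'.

Answer: 6-14

Derivation:
Fragment 1: offset=15 len=2
Fragment 2: offset=0 len=3
Fragment 3: offset=3 len=3
Gaps: 6-14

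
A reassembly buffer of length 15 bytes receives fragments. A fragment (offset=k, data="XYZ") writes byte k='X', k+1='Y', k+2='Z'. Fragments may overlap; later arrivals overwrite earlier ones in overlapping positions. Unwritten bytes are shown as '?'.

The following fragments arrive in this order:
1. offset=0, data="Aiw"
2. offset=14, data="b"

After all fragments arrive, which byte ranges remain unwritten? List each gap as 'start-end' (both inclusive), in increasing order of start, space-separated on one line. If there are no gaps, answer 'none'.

Fragment 1: offset=0 len=3
Fragment 2: offset=14 len=1
Gaps: 3-13

Answer: 3-13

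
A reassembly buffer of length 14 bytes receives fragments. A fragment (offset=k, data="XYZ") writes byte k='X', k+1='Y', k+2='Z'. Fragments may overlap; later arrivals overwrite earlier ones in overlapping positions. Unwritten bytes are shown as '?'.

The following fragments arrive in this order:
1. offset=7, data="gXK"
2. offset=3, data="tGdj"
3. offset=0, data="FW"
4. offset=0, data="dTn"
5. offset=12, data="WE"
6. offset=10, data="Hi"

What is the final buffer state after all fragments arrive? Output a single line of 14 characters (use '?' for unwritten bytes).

Answer: dTntGdjgXKHiWE

Derivation:
Fragment 1: offset=7 data="gXK" -> buffer=???????gXK????
Fragment 2: offset=3 data="tGdj" -> buffer=???tGdjgXK????
Fragment 3: offset=0 data="FW" -> buffer=FW?tGdjgXK????
Fragment 4: offset=0 data="dTn" -> buffer=dTntGdjgXK????
Fragment 5: offset=12 data="WE" -> buffer=dTntGdjgXK??WE
Fragment 6: offset=10 data="Hi" -> buffer=dTntGdjgXKHiWE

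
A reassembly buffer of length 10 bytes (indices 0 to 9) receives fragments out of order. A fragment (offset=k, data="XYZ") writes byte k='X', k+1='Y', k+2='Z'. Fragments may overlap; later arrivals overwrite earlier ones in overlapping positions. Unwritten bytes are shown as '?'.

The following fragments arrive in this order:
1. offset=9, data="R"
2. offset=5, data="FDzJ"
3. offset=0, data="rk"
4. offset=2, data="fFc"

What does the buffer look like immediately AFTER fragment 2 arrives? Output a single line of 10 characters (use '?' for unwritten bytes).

Answer: ?????FDzJR

Derivation:
Fragment 1: offset=9 data="R" -> buffer=?????????R
Fragment 2: offset=5 data="FDzJ" -> buffer=?????FDzJR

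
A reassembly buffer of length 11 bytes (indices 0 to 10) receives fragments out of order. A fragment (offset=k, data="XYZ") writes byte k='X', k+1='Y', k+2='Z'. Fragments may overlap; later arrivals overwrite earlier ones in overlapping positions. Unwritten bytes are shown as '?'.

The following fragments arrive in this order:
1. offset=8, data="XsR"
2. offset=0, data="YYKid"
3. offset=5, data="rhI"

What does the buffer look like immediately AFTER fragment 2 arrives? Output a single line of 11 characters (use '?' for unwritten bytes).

Answer: YYKid???XsR

Derivation:
Fragment 1: offset=8 data="XsR" -> buffer=????????XsR
Fragment 2: offset=0 data="YYKid" -> buffer=YYKid???XsR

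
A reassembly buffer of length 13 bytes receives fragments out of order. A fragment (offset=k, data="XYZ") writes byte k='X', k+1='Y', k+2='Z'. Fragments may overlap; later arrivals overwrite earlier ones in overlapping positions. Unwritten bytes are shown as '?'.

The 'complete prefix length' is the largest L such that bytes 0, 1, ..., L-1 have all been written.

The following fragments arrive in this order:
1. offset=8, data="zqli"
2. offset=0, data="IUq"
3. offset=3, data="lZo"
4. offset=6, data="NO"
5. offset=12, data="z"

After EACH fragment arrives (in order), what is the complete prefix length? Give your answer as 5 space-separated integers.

Answer: 0 3 6 12 13

Derivation:
Fragment 1: offset=8 data="zqli" -> buffer=????????zqli? -> prefix_len=0
Fragment 2: offset=0 data="IUq" -> buffer=IUq?????zqli? -> prefix_len=3
Fragment 3: offset=3 data="lZo" -> buffer=IUqlZo??zqli? -> prefix_len=6
Fragment 4: offset=6 data="NO" -> buffer=IUqlZoNOzqli? -> prefix_len=12
Fragment 5: offset=12 data="z" -> buffer=IUqlZoNOzqliz -> prefix_len=13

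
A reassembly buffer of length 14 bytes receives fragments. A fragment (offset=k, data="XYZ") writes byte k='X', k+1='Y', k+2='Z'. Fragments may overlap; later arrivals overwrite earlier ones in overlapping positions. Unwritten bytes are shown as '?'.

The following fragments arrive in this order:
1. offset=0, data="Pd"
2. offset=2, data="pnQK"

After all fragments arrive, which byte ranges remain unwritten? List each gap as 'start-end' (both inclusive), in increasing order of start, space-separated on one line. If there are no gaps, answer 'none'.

Answer: 6-13

Derivation:
Fragment 1: offset=0 len=2
Fragment 2: offset=2 len=4
Gaps: 6-13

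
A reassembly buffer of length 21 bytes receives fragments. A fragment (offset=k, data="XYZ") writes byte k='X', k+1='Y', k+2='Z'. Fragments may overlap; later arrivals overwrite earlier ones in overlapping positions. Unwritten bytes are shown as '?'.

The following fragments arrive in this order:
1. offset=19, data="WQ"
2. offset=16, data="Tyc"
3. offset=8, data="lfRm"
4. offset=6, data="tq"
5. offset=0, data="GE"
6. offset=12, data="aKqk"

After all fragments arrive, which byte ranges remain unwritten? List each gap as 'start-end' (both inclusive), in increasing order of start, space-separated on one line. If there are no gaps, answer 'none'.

Answer: 2-5

Derivation:
Fragment 1: offset=19 len=2
Fragment 2: offset=16 len=3
Fragment 3: offset=8 len=4
Fragment 4: offset=6 len=2
Fragment 5: offset=0 len=2
Fragment 6: offset=12 len=4
Gaps: 2-5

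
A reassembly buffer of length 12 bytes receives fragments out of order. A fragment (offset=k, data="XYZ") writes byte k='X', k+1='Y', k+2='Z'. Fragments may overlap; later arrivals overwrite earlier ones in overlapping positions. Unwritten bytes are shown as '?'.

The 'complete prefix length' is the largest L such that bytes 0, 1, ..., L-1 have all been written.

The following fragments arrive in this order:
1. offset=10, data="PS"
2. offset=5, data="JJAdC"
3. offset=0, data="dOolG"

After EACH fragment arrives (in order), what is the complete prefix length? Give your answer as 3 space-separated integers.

Fragment 1: offset=10 data="PS" -> buffer=??????????PS -> prefix_len=0
Fragment 2: offset=5 data="JJAdC" -> buffer=?????JJAdCPS -> prefix_len=0
Fragment 3: offset=0 data="dOolG" -> buffer=dOolGJJAdCPS -> prefix_len=12

Answer: 0 0 12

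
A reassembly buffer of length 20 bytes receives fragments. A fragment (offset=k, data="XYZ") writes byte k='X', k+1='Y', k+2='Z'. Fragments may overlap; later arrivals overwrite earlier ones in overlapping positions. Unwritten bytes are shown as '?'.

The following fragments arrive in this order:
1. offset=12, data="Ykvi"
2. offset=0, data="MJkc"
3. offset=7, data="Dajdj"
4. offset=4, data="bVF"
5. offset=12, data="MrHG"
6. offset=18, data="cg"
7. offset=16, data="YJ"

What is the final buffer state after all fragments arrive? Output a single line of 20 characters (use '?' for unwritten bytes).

Answer: MJkcbVFDajdjMrHGYJcg

Derivation:
Fragment 1: offset=12 data="Ykvi" -> buffer=????????????Ykvi????
Fragment 2: offset=0 data="MJkc" -> buffer=MJkc????????Ykvi????
Fragment 3: offset=7 data="Dajdj" -> buffer=MJkc???DajdjYkvi????
Fragment 4: offset=4 data="bVF" -> buffer=MJkcbVFDajdjYkvi????
Fragment 5: offset=12 data="MrHG" -> buffer=MJkcbVFDajdjMrHG????
Fragment 6: offset=18 data="cg" -> buffer=MJkcbVFDajdjMrHG??cg
Fragment 7: offset=16 data="YJ" -> buffer=MJkcbVFDajdjMrHGYJcg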